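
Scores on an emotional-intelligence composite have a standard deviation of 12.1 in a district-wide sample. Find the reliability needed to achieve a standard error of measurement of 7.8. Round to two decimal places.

0.58

r = 1 − (SEM / SD)² = 1 − (7.80000 / 12.1)² ≈ 1 − 0.41555 ≈ 0.58445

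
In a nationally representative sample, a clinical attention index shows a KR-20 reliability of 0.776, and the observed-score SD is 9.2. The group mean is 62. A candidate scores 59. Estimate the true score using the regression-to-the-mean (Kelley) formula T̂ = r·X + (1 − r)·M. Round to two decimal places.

59.67

T̂ = 0.77600(59) + 0.22400(62) ≈ 59.67200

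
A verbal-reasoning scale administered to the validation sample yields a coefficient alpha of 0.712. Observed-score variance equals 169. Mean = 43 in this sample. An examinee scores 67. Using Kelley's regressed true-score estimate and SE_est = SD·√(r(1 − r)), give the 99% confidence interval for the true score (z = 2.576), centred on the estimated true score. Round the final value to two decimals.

SD = √169 ≈ 13.000
T̂ = 0.712(67) + 0.288(43) ≈ 60.088
SE_est = 13.000·√[r(1 − r)] ≈ 5.887
99% CI: 60.088 ± 15.164 ≈ (44.924, 75.252)

[44.92, 75.25]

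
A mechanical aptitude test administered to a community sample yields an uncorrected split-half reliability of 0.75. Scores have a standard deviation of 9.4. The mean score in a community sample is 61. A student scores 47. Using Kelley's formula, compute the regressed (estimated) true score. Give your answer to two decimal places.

49.00

r_full = 2·0.75 / (1 + 0.75) ≈ 0.857
T̂ = r·X + (1 − r)·M = 0.857×47 + 0.143×61 ≈ 40.286 + 8.714 ≈ 49.000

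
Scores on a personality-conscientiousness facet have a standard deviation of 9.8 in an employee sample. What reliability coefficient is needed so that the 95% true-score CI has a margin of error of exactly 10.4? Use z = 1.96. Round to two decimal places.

Required SEM = 10.4 / 1.96 ≈ 5.30612
r = 1 − (5.30612/9.8)² ≈ 1 − 0.29316 ≈ 0.70684

0.71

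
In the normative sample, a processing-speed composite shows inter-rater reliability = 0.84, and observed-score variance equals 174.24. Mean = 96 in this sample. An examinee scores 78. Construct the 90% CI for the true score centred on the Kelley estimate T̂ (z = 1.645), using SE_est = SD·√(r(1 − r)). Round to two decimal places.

[72.92, 88.84]

SD = √174.24 = 13.2000
Estimated true score = 0.8400*78 + (1 − 0.8400)*96 ≃ 80.8800
SE_est = 13.2000·√[r(1 − r)] ≃ 4.8392
90% CI: 80.8800 ± 7.9605 ≃ (72.9195, 88.8405)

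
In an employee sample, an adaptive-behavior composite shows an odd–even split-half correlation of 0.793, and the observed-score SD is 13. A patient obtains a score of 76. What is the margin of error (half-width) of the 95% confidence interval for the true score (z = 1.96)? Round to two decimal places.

r_full = 2·0.793 / (1 + 0.793) ≃ 0.885
SEM = 13.000 * √(1 − 0.885) = 13.000 * √0.115 ≃ 13.000 * 0.340 ≃ 4.417
Margin = 1.96 * 4.417 ≃ 8.658

8.66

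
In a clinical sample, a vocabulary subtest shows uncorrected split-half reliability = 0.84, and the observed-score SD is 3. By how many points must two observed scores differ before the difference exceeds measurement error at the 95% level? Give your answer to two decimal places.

2.45

Full-length reliability (Spearman-Brown) = 2(0.84)/(1+0.84) ≈ 0.913
SEM = 3.000 * √(1 − 0.913) = 3.000 * √0.087 ≈ 3.000 * 0.295 ≈ 0.885
SE_diff = √2 * SEM ≈ 1.251
Smallest detectable difference = 1.96*1.251 ≈ 2.452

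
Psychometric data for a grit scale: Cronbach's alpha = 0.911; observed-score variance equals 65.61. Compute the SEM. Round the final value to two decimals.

2.42

SD = √65.61 = 8.100
The standard error of measurement is 8.100*√(1 − 0.911) ≃ 8.100*0.298 ≃ 2.416.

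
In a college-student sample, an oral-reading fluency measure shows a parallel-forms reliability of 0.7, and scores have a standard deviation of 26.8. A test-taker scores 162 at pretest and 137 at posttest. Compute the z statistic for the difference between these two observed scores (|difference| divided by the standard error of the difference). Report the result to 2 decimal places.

1.20

The standard error of measurement is 26.800*√(1 − 0.700) ≈ 26.800*0.548 ≈ 14.679.
SE_diff = √2 * SEM ≈ 20.759
z = |162 − 137| / 20.759 = 25 / 20.759 ≈ 1.204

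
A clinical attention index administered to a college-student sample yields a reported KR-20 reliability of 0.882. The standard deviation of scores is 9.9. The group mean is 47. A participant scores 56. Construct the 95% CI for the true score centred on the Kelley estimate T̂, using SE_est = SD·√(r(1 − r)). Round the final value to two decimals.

T̂ = r·X + (1 − r)·M = 0.88200*56 + 0.11800*47 = 49.39200 + 5.54600 ≃ 54.93800
SE_est = SD * √(r(1 − r)) = 9.90000 * √0.10408 ≃ 9.90000 * 0.32261 ≃ 3.19382
CI = 54.93800 ± 1.96 * 3.19382 → [48.67811, 61.19789]

[48.68, 61.20]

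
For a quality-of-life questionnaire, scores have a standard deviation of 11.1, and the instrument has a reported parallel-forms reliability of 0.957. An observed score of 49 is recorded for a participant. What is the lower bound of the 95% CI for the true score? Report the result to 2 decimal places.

SEM = 11.100 * √(1 − 0.957) = 11.100 * √0.043 ≃ 11.100 * 0.207 ≃ 2.302
1.96 * SEM ≃ 4.511
Lower bound: 49 − 4.511 = 44.489

44.49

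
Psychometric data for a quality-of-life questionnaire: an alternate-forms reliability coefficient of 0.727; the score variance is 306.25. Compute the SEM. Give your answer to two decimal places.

9.14

SD = √306.25 = 17.50000
SEM = 17.50000 · √(1 − 0.72700) = 17.50000 · √0.27300 ≈ 17.50000 · 0.52249 ≈ 9.14365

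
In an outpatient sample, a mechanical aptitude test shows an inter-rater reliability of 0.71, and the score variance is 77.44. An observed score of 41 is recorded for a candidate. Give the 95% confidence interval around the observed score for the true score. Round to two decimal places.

SD = √77.44 ≃ 8.8000
SEM = 8.8000 * √(1 − 0.7100) = 8.8000 * √0.2900 ≃ 8.8000 * 0.5385 ≃ 4.7389
Margin = 1.96 * 4.7389 ≃ 9.2883
CI = 41 ± 9.2883 → [31.7117, 50.2883]

[31.71, 50.29]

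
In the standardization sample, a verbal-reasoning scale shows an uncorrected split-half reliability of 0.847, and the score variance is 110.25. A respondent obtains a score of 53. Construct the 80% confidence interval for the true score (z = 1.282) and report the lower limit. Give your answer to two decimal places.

σ = 110.25^(1/2) = 10.5000
Full-length reliability (Spearman-Brown) = 2(0.847)/(1+0.847) ≈ 0.9172
SEM = 10.5000 × √(1 − 0.9172) = 10.5000 × √0.0828 ≈ 10.5000 × 0.2878 ≈ 3.0220
Half-width = 1.282×3.0220 ≈ 3.8743
Lower limit = 53 − 3.8743 ≈ 49.1257

49.13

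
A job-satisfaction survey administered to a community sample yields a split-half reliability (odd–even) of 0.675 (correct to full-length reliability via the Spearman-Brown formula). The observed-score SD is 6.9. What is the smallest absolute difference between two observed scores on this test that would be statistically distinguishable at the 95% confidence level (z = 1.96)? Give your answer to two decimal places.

r_full = 2·0.675 / (1 + 0.675) ≈ 0.8060
The standard error of measurement is 6.9000*√(1 − 0.8060) ≈ 6.9000*0.4405 ≈ 3.0394.
Standard error of the difference = 3.0394·√2 ≈ 4.2983
Smallest detectable difference = 1.96*4.2983 ≈ 8.4247

8.42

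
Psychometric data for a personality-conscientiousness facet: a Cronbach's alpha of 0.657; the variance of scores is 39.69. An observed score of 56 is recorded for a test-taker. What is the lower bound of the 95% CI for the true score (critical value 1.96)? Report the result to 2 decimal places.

48.77

SD = √39.69 = 6.3000
SEM = 6.3000·√(1 − 0.6570) ≈ 3.6897
Margin = 1.96 · 3.6897 ≈ 7.2318
Lower bound: 56 − 7.2318 = 48.7682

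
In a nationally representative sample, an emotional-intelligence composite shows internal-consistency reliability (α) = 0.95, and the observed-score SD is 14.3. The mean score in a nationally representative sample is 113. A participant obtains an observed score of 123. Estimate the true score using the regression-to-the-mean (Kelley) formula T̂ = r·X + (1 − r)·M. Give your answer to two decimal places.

T̂ = r·X + (1 − r)·M = 0.9500·123 + 0.0500·113 = 116.8500 + 5.6500 ≈ 122.5000

122.50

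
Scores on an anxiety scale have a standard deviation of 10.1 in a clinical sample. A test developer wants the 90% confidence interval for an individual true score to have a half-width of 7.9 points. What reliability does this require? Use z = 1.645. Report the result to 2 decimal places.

0.77

SEM needed = half-width / z = 7.9/1.645 ≈ 4.802
Required reliability = 1 − (SEM/SD)² = 1 − 0.226 ≈ 0.774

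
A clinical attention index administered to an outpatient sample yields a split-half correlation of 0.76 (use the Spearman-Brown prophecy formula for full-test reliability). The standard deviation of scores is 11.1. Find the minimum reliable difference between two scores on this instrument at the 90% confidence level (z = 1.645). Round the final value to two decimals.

r_full = 2·0.76 / (1 + 0.76) ≈ 0.86364
SEM = 11.10000 × √(1 − 0.86364) = 11.10000 × √0.13636 ≈ 11.10000 × 0.36927 ≈ 4.09895
SE_diff = SEM × √2 ≈ 4.09895 × 1.41421 ≈ 5.79679
Smallest detectable difference = 1.645×5.79679 ≈ 9.53571

9.54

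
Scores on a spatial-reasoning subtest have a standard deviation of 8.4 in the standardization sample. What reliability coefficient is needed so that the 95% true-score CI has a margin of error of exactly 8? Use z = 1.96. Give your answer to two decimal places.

SEM needed = half-width / z = 8/1.96 ≈ 4.0816
r = 1 − (4.0816/8.4)² ≈ 1 − 0.2361 ≈ 0.7639

0.76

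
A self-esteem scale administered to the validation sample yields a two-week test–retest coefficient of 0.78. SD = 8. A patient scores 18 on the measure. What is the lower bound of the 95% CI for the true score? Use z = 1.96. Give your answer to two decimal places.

10.65

SEM = 8.0000×√(1 − 0.7800) ≈ 3.7523
1.96 × SEM ≈ 7.3546
Lower limit = 18 − 7.3546 ≈ 10.6454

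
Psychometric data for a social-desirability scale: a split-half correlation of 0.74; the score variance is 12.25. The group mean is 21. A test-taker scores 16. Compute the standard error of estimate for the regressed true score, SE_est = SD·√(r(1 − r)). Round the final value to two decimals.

SD = √12.25 = 3.5000
Spearman-Brown: r = 2(0.74) / (1 + 0.74) = 1.4800 / 1.7400 ≈ 0.8506
SE_est = SD × √(r(1 − r)) = 3.5000 × √0.1271 ≈ 3.5000 × 0.3565 ≈ 1.2478

1.25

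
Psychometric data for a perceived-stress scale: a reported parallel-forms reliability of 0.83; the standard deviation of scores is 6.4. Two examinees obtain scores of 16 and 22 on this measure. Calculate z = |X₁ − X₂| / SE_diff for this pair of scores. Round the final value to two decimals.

1.61

The standard error of measurement is 6.4000×√(1 − 0.8300) ≈ 6.4000×0.4123 ≈ 2.6388.
SE_diff = SEM × √2 ≈ 2.6388 × 1.4142 ≈ 3.7318
z = 6 / 3.7318 ≈ 1.6078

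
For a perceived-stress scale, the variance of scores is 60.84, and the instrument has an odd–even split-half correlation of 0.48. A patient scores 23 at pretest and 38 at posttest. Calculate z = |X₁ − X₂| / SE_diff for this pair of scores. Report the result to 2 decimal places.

2.29

SD = √60.84 = 7.80000
Spearman-Brown: r = 2(0.48) / (1 + 0.48) = 0.96000 / 1.48000 ≈ 0.64865
The standard error of measurement is 7.80000×√(1 − 0.64865) ≈ 7.80000×0.59275 ≈ 4.62344.
SE_diff = SEM × √2 ≈ 4.62344 × 1.41421 ≈ 6.53853
z = |23 − 38| / 6.53853 = 15 / 6.53853 ≈ 2.29409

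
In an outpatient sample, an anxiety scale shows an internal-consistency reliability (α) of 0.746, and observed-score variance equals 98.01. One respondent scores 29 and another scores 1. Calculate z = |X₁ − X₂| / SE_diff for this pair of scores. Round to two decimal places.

SD = √98.01 ≃ 9.900
SEM = 9.900 · √(1 − 0.746) = 9.900 · √0.254 ≃ 9.900 · 0.504 ≃ 4.989
SE_diff = √2 · SEM ≃ 7.056
z = 28 / 7.056 ≃ 3.968

3.97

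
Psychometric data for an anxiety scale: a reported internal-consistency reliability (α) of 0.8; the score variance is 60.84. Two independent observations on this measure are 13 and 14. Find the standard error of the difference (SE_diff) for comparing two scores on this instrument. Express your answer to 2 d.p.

4.93

σ = 60.84^(1/2) = 7.800
SEM = 7.800 · √(1 − 0.800) = 7.800 · √0.200 ≈ 7.800 · 0.447 ≈ 3.488
SE_diff = SEM · √2 ≈ 3.488 · 1.414 ≈ 4.933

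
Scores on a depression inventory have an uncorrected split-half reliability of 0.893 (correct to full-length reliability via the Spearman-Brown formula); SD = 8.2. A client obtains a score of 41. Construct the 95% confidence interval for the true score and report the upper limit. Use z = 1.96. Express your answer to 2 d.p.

44.82

Spearman-Brown: r = 2(0.893) / (1 + 0.893) = 1.78600 / 1.89300 ≈ 0.94348
SEM = 8.20000 * √(1 − 0.94348) = 8.20000 * √0.05652 ≈ 8.20000 * 0.23775 ≈ 1.94953
Margin = 1.96 * 1.94953 ≈ 3.82108
Upper limit = 41 + 3.82108 ≈ 44.82108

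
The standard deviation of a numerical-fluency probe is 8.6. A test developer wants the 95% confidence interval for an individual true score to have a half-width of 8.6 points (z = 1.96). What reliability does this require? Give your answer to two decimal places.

0.74

Required SEM = 8.6 / 1.96 ≈ 4.3878
r = 1 − (4.3878/8.6)² ≈ 1 − 0.2603 ≈ 0.7397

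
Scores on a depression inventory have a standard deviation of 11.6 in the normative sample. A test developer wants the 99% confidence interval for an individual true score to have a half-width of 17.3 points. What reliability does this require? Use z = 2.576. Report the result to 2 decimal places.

0.66

SEM needed = half-width / z = 17.3/2.576 ≈ 6.7158
Required reliability = 1 − (SEM/SD)² = 1 − 0.3352 ≈ 0.6648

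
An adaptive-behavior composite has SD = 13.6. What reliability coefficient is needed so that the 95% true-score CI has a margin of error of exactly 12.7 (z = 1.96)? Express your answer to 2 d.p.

0.77

Required SEM = 12.7 / 1.96 ≈ 6.4796
r = 1 − (6.4796/13.6)² ≈ 1 − 0.2270 ≈ 0.7730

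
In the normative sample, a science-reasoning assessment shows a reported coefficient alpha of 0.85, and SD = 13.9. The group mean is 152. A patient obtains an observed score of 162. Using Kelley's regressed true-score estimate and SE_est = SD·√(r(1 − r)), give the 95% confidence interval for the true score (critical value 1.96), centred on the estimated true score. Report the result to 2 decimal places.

T̂ = r·X + (1 − r)·M = 0.8500·162 + 0.1500·152 = 137.7000 + 22.8000 ≈ 160.5000
SE_est = SD · √(r(1 − r)) = 13.9000 · √0.1275 ≈ 13.9000 · 0.3571 ≈ 4.9633
CI = 160.5000 ± 1.96 · 4.9633 → [150.7719, 170.2281]

[150.77, 170.23]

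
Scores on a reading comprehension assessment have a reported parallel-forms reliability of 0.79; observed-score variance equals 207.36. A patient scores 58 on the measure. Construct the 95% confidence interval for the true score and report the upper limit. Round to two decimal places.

SD = √207.36 = 14.400
SEM = 14.400 * √(1 − 0.790) = 14.400 * √0.210 ≈ 14.400 * 0.458 ≈ 6.599
Half-width = 1.96*6.599 ≈ 12.934
Upper bound: 58 + 12.934 = 70.934

70.93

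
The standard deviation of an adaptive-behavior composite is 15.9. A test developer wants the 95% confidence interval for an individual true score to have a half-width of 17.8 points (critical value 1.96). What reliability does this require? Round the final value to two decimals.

SEM needed = half-width / z = 17.8/1.96 ≈ 9.082
r = 1 − (SEM / SD)² = 1 − (9.082 / 15.9)² ≈ 1 − 0.326 ≈ 0.674

0.67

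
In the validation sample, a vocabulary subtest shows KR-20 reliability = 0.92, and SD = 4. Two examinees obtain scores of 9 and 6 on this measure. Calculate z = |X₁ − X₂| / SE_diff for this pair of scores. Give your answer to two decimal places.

SEM = 4.0000 × √(1 − 0.9200) = 4.0000 × √0.0800 ≈ 4.0000 × 0.2828 ≈ 1.1314
Standard error of the difference = 1.1314·√2 ≈ 1.6000
z = 3 / 1.6000 ≈ 1.8750

1.88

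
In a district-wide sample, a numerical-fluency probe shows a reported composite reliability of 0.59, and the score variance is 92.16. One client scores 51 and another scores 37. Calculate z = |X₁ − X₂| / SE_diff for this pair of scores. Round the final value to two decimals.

1.61

SD = √92.16 = 9.6000
SEM = 9.6000 × √(1 − 0.5900) = 9.6000 × √0.4100 ≈ 9.6000 × 0.6403 ≈ 6.1470
SE_diff = SEM × √2 ≈ 6.1470 × 1.4142 ≈ 8.6932
z = |51 − 37| / 8.6932 = 14 / 8.6932 ≈ 1.6105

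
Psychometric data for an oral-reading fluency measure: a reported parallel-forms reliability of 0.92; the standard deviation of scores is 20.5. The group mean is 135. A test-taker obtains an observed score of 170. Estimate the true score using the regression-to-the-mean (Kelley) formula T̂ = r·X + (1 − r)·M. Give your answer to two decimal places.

T̂ = r·X + (1 − r)·M = 0.920·170 + 0.080·135 = 156.400 + 10.800 ≃ 167.200

167.20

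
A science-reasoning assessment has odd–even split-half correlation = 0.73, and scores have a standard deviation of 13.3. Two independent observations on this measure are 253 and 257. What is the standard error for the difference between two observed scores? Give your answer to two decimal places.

7.43

Spearman-Brown: r = 2(0.73) / (1 + 0.73) = 1.4600 / 1.7300 ≈ 0.8439
SEM = 13.3000·√(1 − 0.8439) ≈ 5.2542
Standard error of the difference = 5.2542·√2 ≈ 7.4306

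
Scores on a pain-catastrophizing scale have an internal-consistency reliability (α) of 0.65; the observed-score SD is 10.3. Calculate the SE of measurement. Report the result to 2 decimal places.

The standard error of measurement is 10.30000*√(1 − 0.65000) ≈ 10.30000*0.59161 ≈ 6.09356.

6.09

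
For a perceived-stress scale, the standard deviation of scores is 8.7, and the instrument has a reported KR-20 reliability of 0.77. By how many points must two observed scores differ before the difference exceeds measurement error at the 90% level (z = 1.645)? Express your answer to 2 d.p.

9.71

SEM = 8.700*√(1 − 0.770) ≈ 4.172
Standard error of the difference = 4.172·√2 ≈ 5.901
Smallest detectable difference = 1.645*5.901 ≈ 9.707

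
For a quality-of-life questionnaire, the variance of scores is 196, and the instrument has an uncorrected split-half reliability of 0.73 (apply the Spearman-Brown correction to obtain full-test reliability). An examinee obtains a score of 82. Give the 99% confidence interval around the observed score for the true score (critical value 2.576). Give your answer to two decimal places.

[67.75, 96.25]

SD = √196 = 14.000
r_full = 2·0.73 / (1 + 0.73) ≈ 0.844
SEM = 14.000 * √(1 − 0.844) = 14.000 * √0.156 ≈ 14.000 * 0.395 ≈ 5.531
2.576 * SEM ≈ 14.247
Interval: (67.753, 96.247)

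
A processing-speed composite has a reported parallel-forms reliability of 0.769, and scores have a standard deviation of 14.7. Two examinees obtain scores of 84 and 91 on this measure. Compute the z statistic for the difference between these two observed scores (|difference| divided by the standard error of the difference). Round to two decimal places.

0.70

SEM = 14.70000 · √(1 − 0.76900) = 14.70000 · √0.23100 ≈ 14.70000 · 0.48062 ≈ 7.06518
SE_diff = SEM · √2 ≈ 7.06518 · 1.41421 ≈ 9.99168
z = 7 / 9.99168 ≈ 0.70058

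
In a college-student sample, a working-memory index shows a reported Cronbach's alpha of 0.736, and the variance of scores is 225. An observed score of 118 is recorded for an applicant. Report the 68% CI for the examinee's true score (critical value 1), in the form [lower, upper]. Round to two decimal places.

[110.29, 125.71]

σ = 225^(1/2) = 15.000
The standard error of measurement is 15.000×√(1 − 0.736) ≃ 15.000×0.514 ≃ 7.707.
Half-width = 1×7.707 ≃ 7.707
Interval: (110.293, 125.707)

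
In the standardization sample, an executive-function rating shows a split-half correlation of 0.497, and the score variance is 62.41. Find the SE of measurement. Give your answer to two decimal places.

4.58

σ = 62.41^(1/2) = 7.90000
Spearman-Brown: r = 2(0.497) / (1 + 0.497) = 0.99400 / 1.49700 ≈ 0.66399
SEM = 7.90000×√(1 − 0.66399) ≈ 4.57931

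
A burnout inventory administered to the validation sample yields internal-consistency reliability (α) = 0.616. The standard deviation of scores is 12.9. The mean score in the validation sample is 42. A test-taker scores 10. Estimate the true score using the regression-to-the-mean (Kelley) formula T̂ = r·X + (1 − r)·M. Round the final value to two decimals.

22.29

Estimated true score = 0.6160×10 + (1 − 0.6160)×42 ≃ 22.2880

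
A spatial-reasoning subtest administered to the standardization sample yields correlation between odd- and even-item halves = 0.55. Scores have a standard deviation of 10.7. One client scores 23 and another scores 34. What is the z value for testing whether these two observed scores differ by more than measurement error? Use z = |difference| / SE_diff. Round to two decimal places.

r_full = 2·0.55 / (1 + 0.55) ≃ 0.7097
SEM = 10.7000·√(1 − 0.7097) ≃ 5.7653
Standard error of the difference = 5.7653·√2 ≃ 8.1534
z = |23 − 34| / 8.1534 = 11 / 8.1534 ≃ 1.3491

1.35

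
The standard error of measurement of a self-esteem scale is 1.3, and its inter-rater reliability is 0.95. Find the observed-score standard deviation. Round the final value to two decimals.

5.81

σ = SEM·(1 − r)^(−1/2) ≈ 1.3·4.4721 ≈ 5.8138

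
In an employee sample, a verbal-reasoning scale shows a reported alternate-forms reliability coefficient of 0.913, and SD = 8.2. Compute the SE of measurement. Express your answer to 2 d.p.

The standard error of measurement is 8.200×√(1 − 0.913) ≃ 8.200×0.295 ≃ 2.419.

2.42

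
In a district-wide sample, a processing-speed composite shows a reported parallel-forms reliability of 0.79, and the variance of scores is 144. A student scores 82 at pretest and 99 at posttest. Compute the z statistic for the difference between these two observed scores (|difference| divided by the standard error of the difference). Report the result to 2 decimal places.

2.19

σ = 144^(1/2) = 12.0000
The standard error of measurement is 12.0000×√(1 − 0.7900) ≈ 12.0000×0.4583 ≈ 5.4991.
Standard error of the difference = 5.4991·√2 ≈ 7.7769
z = 17 / 7.7769 ≈ 2.1860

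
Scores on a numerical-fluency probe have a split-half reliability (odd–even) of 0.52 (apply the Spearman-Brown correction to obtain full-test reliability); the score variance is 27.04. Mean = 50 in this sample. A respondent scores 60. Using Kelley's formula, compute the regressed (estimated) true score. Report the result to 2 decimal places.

Full-length reliability (Spearman-Brown) = 2(0.52)/(1+0.52) ≈ 0.68421
T̂ = r·X + (1 − r)·M = 0.68421*60 + 0.31579*50 ≈ 41.05263 + 15.78947 ≈ 56.84211

56.84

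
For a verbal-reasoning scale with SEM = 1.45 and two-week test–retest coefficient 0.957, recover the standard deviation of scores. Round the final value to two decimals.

6.99

SD = 1.45 / √(1 − 0.957) ≈ 6.993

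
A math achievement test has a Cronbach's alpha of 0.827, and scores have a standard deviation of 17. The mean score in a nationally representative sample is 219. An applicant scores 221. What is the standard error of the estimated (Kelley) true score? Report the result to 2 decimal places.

SE_est = SD · √(r(1 − r)) = 17.0000 · √0.1431 ≃ 17.0000 · 0.3782 ≃ 6.4302

6.43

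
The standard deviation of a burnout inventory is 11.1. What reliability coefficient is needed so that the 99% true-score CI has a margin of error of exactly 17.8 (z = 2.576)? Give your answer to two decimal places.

SEM needed = half-width / z = 17.8/2.576 ≈ 6.9099
Required reliability = 1 − (SEM/SD)² = 1 − 0.3875 ≈ 0.6125

0.61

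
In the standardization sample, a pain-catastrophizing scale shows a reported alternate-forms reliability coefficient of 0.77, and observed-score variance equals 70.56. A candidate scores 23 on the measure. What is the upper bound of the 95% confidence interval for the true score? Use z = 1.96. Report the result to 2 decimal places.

SD = √70.56 ≈ 8.4000
SEM = 8.4000×√(1 − 0.7700) ≈ 4.0285
Half-width = 1.96×4.0285 ≈ 7.8959
Upper bound: 23 + 7.8959 = 30.8959

30.90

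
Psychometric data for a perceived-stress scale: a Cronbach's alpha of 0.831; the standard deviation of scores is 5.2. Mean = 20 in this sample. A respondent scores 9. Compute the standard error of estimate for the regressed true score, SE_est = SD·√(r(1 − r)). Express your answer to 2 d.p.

SE_est = SD × √(r(1 − r)) = 5.2000 × √0.1404 ≈ 5.2000 × 0.3748 ≈ 1.9487

1.95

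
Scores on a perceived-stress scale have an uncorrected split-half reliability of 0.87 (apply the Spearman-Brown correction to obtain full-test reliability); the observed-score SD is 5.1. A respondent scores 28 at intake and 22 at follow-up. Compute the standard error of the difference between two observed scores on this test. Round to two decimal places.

1.90

r_full = 2·0.87 / (1 + 0.87) ≈ 0.9305
SEM = 5.1000 * √(1 − 0.9305) = 5.1000 * √0.0695 ≈ 5.1000 * 0.2637 ≈ 1.3447
SE_diff = SEM * √2 ≈ 1.3447 * 1.4142 ≈ 1.9017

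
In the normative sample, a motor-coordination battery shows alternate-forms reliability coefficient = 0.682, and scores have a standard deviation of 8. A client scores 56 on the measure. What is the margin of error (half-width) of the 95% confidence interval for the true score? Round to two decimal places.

SEM = 8.00000·√(1 − 0.68200) ≈ 4.51132
Half-width = 1.96·4.51132 ≈ 8.84219

8.84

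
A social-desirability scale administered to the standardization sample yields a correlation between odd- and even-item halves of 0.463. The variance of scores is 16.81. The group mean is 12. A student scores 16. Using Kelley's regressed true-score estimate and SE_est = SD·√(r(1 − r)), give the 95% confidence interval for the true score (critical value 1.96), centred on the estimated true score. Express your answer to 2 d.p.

σ = 16.81^(1/2) = 4.100
Spearman-Brown: r = 2(0.463) / (1 + 0.463) = 0.926 / 1.463 ≈ 0.633
T̂ = r·X + (1 − r)·M = 0.633·16 + 0.367·12 ≈ 10.127 + 4.405 ≈ 14.532
SE_est = 4.100·√[r(1 − r)] ≈ 1.976
CI = 14.532 ± 1.96 · 1.976 → [10.658, 18.405]

[10.66, 18.41]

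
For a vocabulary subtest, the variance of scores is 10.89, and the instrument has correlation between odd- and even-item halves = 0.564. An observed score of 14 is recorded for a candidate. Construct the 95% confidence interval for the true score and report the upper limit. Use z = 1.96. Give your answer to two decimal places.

SD = √10.89 ≈ 3.3000
Full-length reliability (Spearman-Brown) = 2(0.564)/(1+0.564) ≈ 0.7212
SEM = 3.3000·√(1 − 0.7212) ≈ 1.7424
Margin = 1.96 · 1.7424 ≈ 3.4150
Upper limit = 14 + 3.4150 ≈ 17.4150

17.42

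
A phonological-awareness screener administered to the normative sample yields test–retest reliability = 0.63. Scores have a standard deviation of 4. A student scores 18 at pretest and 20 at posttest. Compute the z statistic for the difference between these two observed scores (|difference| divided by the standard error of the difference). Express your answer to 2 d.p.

The standard error of measurement is 4.000·√(1 − 0.630) ≃ 4.000·0.608 ≃ 2.433.
SE_diff = √2 · SEM ≃ 3.441
z = |18 − 20| / 3.441 = 2 / 3.441 ≃ 0.581

0.58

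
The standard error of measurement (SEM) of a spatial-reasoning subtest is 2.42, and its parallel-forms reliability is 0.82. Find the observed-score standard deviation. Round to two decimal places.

σ = SEM·(1 − r)^(−1/2) ≈ 2.42·2.3570 ≈ 5.7040

5.70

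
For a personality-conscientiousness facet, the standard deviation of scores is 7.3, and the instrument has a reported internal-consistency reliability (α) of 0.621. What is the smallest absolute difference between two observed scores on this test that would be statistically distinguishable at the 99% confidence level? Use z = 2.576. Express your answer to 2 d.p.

16.37

SEM = 7.300·√(1 − 0.621) ≈ 4.494
SE_diff = SEM · √2 ≈ 4.494 · 1.414 ≈ 6.356
Minimum reliable difference = 2.576 · SE_diff ≈ 2.576 · 6.356 ≈ 16.372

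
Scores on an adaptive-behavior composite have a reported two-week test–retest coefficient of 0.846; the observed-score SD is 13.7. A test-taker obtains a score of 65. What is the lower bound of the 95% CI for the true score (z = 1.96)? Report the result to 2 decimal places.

54.46

SEM = 13.70000 * √(1 − 0.84600) = 13.70000 * √0.15400 ≃ 13.70000 * 0.39243 ≃ 5.37627
Margin = 1.96 * 5.37627 ≃ 10.53749
Lower bound: 65 − 10.53749 = 54.46251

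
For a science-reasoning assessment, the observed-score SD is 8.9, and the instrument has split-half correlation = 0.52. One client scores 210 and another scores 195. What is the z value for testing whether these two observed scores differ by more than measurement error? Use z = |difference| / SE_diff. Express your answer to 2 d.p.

Full-length reliability (Spearman-Brown) = 2(0.52)/(1+0.52) ≈ 0.6842
SEM = 8.9000 · √(1 − 0.6842) = 8.9000 · √0.3158 ≈ 8.9000 · 0.5620 ≈ 5.0014
SE_diff = SEM · √2 ≈ 5.0014 · 1.4142 ≈ 7.0730
z = |210 − 195| / 7.0730 = 15 / 7.0730 ≈ 2.1207

2.12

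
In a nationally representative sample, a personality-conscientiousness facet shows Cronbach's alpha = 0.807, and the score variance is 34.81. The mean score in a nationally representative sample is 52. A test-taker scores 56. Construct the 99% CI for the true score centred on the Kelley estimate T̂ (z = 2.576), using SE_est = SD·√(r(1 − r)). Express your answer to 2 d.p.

SD = √34.81 = 5.900
T̂ = 0.807(56) + 0.193(52) ≈ 55.228
SE_est = SD * √(r(1 − r)) = 5.900 * √0.156 ≈ 5.900 * 0.395 ≈ 2.328
CI = 55.228 ± 2.576 * 2.328 → [49.230, 61.226]

[49.23, 61.23]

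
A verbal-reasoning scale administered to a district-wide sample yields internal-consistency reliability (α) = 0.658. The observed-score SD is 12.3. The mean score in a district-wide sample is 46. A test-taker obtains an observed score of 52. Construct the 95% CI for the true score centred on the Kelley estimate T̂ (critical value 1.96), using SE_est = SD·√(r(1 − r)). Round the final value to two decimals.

[38.51, 61.38]

Estimated true score = 0.6580*52 + (1 − 0.6580)*46 ≈ 49.9480
SE_est = SD * √(r(1 − r)) = 12.3000 * √0.2250 ≈ 12.3000 * 0.4744 ≈ 5.8349
CI = 49.9480 ± 1.96 * 5.8349 → [38.5117, 61.3843]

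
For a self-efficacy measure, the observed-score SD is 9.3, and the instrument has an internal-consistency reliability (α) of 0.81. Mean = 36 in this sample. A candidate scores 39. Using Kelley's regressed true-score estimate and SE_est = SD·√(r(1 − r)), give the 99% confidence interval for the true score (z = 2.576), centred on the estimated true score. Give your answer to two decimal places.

T̂ = 0.8100(39) + 0.1900(36) ≃ 38.4300
SE_est = 9.3000·√(0.8100·0.1900) ≃ 3.6484
99% CI: 38.4300 ± 9.3983 ≃ (29.0317, 47.8283)

[29.03, 47.83]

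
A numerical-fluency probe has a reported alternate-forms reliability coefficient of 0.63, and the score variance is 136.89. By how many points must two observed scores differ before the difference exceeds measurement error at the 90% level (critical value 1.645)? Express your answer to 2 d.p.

σ = 136.89^(1/2) = 11.7000
SEM = 11.7000 × √(1 − 0.6300) = 11.7000 × √0.3700 ≈ 11.7000 × 0.6083 ≈ 7.1168
SE_diff = SEM × √2 ≈ 7.1168 × 1.4142 ≈ 10.0647
Minimum reliable difference = 1.645 × SE_diff ≈ 1.645 × 10.0647 ≈ 16.5565

16.56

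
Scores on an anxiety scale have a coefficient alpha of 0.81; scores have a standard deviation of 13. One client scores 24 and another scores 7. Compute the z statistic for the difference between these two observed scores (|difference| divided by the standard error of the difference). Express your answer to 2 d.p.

SEM = 13.00000×√(1 − 0.81000) ≃ 5.66657
SE_diff = √2 × SEM ≃ 8.01374
z = |24 − 7| / 8.01374 = 17 / 8.01374 ≃ 2.12136

2.12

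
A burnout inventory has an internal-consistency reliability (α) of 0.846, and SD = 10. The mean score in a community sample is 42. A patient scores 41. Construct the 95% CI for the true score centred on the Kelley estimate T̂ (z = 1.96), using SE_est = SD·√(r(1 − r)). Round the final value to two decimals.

T̂ = 0.84600(41) + 0.15400(42) ≈ 41.15400
SE_est = SD · √(r(1 − r)) = 10.00000 · √0.13028 ≈ 10.00000 · 0.36095 ≈ 3.60949
CI = 41.15400 ± 1.96 · 3.60949 → [34.07940, 48.22860]

[34.08, 48.23]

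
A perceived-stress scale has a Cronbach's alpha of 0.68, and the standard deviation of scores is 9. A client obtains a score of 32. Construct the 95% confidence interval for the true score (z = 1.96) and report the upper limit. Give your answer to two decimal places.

41.98

The standard error of measurement is 9.0000*√(1 − 0.6800) ≃ 9.0000*0.5657 ≃ 5.0912.
1.96 * SEM ≃ 9.9787
Upper bound: 32 + 9.9787 = 41.9787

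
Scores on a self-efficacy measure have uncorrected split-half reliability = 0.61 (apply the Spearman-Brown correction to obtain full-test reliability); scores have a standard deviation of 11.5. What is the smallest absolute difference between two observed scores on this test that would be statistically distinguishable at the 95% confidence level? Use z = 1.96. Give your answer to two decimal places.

Spearman-Brown: r = 2(0.61) / (1 + 0.61) = 1.2200 / 1.6100 ≈ 0.7578
SEM = 11.5000 * √(1 − 0.7578) = 11.5000 * √0.2422 ≈ 11.5000 * 0.4922 ≈ 5.6600
Standard error of the difference = 5.6600·√2 ≈ 8.0045
Minimum reliable difference = 1.96 * SE_diff ≈ 1.96 * 8.0045 ≈ 15.6887

15.69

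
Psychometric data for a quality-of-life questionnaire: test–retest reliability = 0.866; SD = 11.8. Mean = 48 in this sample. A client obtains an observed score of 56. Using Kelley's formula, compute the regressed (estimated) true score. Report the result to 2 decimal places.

T̂ = r·X + (1 − r)·M = 0.8660*56 + 0.1340*48 = 48.4960 + 6.4320 ≃ 54.9280

54.93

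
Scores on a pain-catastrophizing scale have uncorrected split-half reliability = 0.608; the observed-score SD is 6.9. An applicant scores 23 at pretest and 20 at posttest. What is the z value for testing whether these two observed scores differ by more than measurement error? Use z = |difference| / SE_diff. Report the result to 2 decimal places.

0.62

r_full = 2·0.608 / (1 + 0.608) ≈ 0.75622
SEM = 6.90000 * √(1 − 0.75622) = 6.90000 * √0.24378 ≈ 6.90000 * 0.49374 ≈ 3.40682
Standard error of the difference = 3.40682·√2 ≈ 4.81797
z = 3 / 4.81797 ≈ 0.62267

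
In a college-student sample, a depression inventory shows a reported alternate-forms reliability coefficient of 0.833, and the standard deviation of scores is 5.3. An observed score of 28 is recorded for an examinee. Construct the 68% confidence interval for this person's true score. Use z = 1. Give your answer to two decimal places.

SEM = 5.3000 · √(1 − 0.8330) = 5.3000 · √0.1670 ≈ 5.3000 · 0.4087 ≈ 2.1659
Margin = 1 · 2.1659 ≈ 2.1659
68% CI: 28 ± 2.1659 = [25.8341, 30.1659]

[25.83, 30.17]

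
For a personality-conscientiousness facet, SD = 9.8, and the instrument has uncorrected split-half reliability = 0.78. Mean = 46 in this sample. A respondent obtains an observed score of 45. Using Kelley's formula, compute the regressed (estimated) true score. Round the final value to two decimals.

Full-length reliability (Spearman-Brown) = 2(0.78)/(1+0.78) ≈ 0.876
T̂ = 0.876(45) + 0.124(46) ≈ 45.124

45.12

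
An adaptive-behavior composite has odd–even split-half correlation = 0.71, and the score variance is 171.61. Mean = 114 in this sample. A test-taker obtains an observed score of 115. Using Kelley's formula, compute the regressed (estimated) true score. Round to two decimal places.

114.83

Full-length reliability (Spearman-Brown) = 2(0.71)/(1+0.71) ≈ 0.8304
T̂ = r·X + (1 − r)·M = 0.8304*115 + 0.1696*114 ≈ 95.4971 + 19.3333 ≈ 114.8304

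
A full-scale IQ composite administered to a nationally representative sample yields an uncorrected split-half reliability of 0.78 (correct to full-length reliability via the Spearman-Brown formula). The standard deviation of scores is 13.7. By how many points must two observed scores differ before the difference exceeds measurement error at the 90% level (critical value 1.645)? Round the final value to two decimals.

r_full = 2·0.78 / (1 + 0.78) ≈ 0.8764
The standard error of measurement is 13.7000×√(1 − 0.8764) ≈ 13.7000×0.3516 ≈ 4.8164.
SE_diff = SEM × √2 ≈ 4.8164 × 1.4142 ≈ 6.8114
Minimum reliable difference = 1.645 × SE_diff ≈ 1.645 × 6.8114 ≈ 11.2048

11.20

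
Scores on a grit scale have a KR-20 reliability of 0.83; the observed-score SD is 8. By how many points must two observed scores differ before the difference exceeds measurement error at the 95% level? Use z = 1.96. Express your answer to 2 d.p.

9.14

SEM = 8.000 · √(1 − 0.830) = 8.000 · √0.170 ≈ 8.000 · 0.412 ≈ 3.298
SE_diff = SEM · √2 ≈ 3.298 · 1.414 ≈ 4.665
Minimum reliable difference = 1.96 · SE_diff ≈ 1.96 · 4.665 ≈ 9.143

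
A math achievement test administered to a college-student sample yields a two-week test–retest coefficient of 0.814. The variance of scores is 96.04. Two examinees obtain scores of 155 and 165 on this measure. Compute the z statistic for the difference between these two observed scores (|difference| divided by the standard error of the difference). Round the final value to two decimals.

1.67

σ = 96.04^(1/2) = 9.80000
SEM = 9.80000 × √(1 − 0.81400) = 9.80000 × √0.18600 ≈ 9.80000 × 0.43128 ≈ 4.22652
SE_diff = √2 × SEM ≈ 5.97720
z = |155 − 165| / 5.97720 = 10 / 5.97720 ≈ 1.67303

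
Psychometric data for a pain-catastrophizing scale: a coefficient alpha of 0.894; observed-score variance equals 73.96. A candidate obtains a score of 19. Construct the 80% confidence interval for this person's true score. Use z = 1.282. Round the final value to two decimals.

[15.41, 22.59]

SD = √73.96 ≈ 8.600
SEM = 8.600 · √(1 − 0.894) = 8.600 · √0.106 ≈ 8.600 · 0.326 ≈ 2.800
Margin = 1.282 · 2.800 ≈ 3.590
Interval: (15.410, 22.590)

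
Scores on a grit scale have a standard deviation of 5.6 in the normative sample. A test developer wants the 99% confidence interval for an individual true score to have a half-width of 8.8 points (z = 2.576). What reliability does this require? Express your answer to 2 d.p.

SEM needed = half-width / z = 8.8/2.576 ≈ 3.4161
r = 1 − (3.4161/5.6)² ≈ 1 − 0.3721 ≈ 0.6279

0.63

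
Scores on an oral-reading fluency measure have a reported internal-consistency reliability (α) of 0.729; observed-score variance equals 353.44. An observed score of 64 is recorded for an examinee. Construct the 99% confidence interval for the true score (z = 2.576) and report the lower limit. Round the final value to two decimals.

38.79

SD = √353.44 = 18.800
The standard error of measurement is 18.800*√(1 − 0.729) ≈ 18.800*0.521 ≈ 9.787.
2.576 * SEM ≈ 25.211
Lower limit = 64 − 25.211 ≈ 38.789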